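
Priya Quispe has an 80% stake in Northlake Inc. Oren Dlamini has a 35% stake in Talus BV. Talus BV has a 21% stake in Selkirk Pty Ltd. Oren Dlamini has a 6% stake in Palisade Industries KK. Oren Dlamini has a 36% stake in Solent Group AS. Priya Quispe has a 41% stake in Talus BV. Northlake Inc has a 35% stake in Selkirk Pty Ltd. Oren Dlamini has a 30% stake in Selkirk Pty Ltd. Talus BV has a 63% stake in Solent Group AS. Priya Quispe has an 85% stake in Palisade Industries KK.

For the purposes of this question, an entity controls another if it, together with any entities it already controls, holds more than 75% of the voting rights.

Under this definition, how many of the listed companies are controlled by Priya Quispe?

2

Priya holds 80% of Northlake, so Priya controls Northlake.
Priya holds 85% of Palisade, so Priya controls Palisade.
No other company's threshold is met.
Priya controls 2 companies.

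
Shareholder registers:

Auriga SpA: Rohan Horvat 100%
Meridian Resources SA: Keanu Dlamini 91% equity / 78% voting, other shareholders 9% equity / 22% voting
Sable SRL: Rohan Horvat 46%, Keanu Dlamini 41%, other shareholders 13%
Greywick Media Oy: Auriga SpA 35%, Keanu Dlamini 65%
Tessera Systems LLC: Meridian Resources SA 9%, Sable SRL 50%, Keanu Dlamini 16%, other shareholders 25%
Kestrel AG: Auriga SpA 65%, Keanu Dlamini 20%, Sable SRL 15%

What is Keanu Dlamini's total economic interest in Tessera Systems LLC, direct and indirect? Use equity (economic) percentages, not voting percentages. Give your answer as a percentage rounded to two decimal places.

44.69%

Keanu reaches Tessera along 3 paths.
Via Meridian: 91% × 9% = 8.19%.
Via Sable: 41% × 50% = 20.5%.
Direct stake: 16% = 16%.
Total: 8.19% + 20.5% + 16% = 44.69%.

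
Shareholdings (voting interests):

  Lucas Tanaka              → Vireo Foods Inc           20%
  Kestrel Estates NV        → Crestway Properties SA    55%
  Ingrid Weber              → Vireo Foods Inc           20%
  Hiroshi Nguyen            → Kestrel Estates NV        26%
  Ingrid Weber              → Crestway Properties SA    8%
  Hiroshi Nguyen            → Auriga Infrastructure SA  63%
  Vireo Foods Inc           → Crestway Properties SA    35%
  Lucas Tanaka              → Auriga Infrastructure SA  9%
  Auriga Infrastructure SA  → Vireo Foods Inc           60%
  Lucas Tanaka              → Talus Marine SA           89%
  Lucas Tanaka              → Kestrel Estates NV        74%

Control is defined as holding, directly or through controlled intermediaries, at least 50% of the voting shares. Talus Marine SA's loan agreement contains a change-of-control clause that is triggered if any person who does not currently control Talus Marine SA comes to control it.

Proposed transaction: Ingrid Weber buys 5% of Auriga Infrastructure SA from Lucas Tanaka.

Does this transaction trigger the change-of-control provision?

The purchase adds only to Ingrid's holdings (Lucas's stake shrinks), so Ingrid is the only person who could newly come to control Talus.
Ingrid's largest direct stake is 20% in Vireo, which does not meet the threshold, so Ingrid controls no company.
Neither Ingrid nor any entity Ingrid controls holds any voting interest in Talus.
So before the transaction, Ingrid does not control Talus.
After the purchase, Ingrid holds 5% of Auriga directly, and Lucas's stake falls to 4%.
Ingrid's side now holds 5% of Auriga, not ≥ 50%, so Ingrid still does not control Auriga.
After the transaction, neither Ingrid nor any entity Ingrid controls holds a voting interest in Talus, so Ingrid still does not control it.
No new person acquires control, so the clause is not triggered.

No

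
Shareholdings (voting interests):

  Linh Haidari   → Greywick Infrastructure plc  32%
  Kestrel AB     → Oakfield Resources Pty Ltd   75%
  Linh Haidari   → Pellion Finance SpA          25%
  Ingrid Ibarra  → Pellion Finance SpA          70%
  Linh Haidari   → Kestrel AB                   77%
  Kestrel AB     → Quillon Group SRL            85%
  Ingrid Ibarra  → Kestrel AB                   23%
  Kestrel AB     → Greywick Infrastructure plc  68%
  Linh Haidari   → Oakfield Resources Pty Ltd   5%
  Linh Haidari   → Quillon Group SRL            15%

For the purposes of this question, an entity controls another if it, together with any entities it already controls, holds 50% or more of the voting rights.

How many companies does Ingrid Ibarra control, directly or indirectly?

Ingrid holds 70% of Pellion, so Ingrid controls Pellion.
No other company's threshold is met.
Ingrid controls 1 company.

1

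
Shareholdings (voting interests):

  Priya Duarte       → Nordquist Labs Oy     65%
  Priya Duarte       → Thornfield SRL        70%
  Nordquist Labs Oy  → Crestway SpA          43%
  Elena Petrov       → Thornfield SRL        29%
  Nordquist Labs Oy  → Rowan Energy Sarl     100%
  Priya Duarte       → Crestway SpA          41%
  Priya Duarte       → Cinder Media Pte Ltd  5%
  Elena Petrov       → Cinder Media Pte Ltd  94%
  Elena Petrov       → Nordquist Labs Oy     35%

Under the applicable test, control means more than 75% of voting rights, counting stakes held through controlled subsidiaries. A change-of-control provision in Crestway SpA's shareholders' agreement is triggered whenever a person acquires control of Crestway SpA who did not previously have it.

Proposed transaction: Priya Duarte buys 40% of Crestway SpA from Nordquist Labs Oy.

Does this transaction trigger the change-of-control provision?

The purchase adds only to Priya's holdings (Nordquist's stake shrinks), so Priya is the only person who could newly come to control Crestway.
Priya's largest direct stake is 70% in Thornfield, which does not meet the threshold, so Priya controls no company.
In Crestway, Priya's side holds only 41%, not > 75%.
So before the transaction, Priya does not control Crestway.
After the purchase, Priya's direct stake in Crestway rises to 41% + 40% = 81%, and Nordquist's stake falls to 3%.
Priya holds 81% of Crestway, so Priya controls Crestway.
Priya did not control Crestway before and does after, so the clause is triggered.

Yes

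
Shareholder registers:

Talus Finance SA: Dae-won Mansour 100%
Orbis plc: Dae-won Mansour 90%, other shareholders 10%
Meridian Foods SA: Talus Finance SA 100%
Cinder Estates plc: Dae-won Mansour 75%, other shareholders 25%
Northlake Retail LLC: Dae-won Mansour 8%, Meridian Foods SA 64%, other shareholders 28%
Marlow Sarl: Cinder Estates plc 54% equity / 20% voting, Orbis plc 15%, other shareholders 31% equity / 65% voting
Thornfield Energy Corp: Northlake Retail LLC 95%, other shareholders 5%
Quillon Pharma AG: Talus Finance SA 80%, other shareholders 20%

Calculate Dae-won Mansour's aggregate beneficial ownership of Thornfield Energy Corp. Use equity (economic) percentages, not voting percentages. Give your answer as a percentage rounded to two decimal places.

68.40%

Dae-won reaches Thornfield along 2 paths.
Via Northlake: 8% × 95% = 7.6%.
Via Talus → Meridian → Northlake: 100% × 100% × 64% × 95% = 60.8%.
Total: 7.6% + 60.8% = 68.4%.
Rounded: 68.40%.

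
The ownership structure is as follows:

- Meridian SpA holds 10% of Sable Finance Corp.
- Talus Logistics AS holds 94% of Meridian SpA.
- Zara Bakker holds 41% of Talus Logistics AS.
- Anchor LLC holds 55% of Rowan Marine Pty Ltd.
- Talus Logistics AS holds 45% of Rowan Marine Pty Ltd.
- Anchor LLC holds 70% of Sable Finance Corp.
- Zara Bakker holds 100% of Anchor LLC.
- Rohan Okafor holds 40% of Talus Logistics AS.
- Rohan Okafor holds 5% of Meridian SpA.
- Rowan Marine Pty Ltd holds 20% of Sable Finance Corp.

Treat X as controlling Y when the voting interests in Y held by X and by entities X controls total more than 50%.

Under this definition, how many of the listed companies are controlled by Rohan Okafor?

Rohan's largest direct stake is 40% in Talus, which does not meet the threshold.
Rohan controls 0 companies.

0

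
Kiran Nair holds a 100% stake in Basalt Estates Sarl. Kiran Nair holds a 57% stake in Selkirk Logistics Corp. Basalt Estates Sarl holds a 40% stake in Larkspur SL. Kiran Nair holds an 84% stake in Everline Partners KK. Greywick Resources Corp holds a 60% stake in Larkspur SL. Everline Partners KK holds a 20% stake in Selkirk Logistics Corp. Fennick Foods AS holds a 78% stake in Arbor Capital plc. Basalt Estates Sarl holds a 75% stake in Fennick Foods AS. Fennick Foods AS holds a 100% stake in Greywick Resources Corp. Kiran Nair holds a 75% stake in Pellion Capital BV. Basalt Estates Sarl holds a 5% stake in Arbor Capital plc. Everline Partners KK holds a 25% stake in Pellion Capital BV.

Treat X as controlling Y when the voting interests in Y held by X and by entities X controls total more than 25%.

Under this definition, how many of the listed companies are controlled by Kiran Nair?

8

Kiran holds 100% of Basalt, so Kiran controls Basalt.
Kiran holds 84% of Everline, so Kiran controls Everline.
Kiran and Everline together hold 57% + 20% = 77% of Selkirk, so Kiran controls Selkirk.
Basalt holds 75% of Fennick, so Kiran controls Fennick.
Fennick holds 100% of Greywick, so Kiran controls Greywick.
Everline and Kiran together hold 25% + 75% = 100% of Pellion, so Kiran controls Pellion.
Fennick and Basalt together hold 78% + 5% = 83% of Arbor, so Kiran controls Arbor.
Basalt and Greywick together hold 40% + 60% = 100% of Larkspur, so Kiran controls Larkspur.
Kiran controls 8 companies.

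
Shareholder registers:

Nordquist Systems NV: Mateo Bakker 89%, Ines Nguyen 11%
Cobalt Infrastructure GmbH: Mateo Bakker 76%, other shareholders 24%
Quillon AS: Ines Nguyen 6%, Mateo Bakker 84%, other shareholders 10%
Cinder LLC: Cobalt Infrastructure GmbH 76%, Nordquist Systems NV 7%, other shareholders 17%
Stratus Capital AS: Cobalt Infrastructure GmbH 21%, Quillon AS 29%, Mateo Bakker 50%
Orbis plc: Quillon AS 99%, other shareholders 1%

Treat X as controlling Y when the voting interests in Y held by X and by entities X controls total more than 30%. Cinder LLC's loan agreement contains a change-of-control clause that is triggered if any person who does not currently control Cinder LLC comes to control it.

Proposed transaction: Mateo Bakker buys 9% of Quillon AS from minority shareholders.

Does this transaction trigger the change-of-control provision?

The purchase changes only Mateo's holdings, so Mateo is the only person who could newly come to control Cinder.
Mateo holds 76% of Cobalt, so Mateo controls Cobalt.
Mateo holds 89% of Nordquist, so Mateo controls Nordquist.
Cobalt and Nordquist together hold 76% + 7% = 83% of Cinder, so Mateo controls Cinder.
So Mateo already controls Cinder before the transaction.
After the purchase, Mateo's direct stake in Quillon rises to 84% + 9% = 93%.
Mateo controlled Cinder already, so this is not a new person acquiring control; every other person's position is unchanged or reduced.
No new person acquires control, so the clause is not triggered.

No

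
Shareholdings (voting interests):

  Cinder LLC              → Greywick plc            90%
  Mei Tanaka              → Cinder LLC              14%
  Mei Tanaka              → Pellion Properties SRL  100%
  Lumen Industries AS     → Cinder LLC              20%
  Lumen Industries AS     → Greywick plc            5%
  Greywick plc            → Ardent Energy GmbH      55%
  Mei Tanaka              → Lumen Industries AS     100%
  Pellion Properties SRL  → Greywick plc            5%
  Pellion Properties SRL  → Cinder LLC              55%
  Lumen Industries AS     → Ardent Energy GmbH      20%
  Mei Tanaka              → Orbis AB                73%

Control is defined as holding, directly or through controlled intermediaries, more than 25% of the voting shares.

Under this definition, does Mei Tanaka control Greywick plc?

Mei holds 100% of Lumen, so Mei controls Lumen.
Mei holds 100% of Pellion, so Mei controls Pellion.
Lumen and Pellion and Mei together hold 20% + 55% + 14% = 89% of Cinder, so Mei controls Cinder.
Pellion and Cinder and Lumen together hold 5% + 90% + 5% = 100% of Greywick, so Mei controls Greywick.

Yes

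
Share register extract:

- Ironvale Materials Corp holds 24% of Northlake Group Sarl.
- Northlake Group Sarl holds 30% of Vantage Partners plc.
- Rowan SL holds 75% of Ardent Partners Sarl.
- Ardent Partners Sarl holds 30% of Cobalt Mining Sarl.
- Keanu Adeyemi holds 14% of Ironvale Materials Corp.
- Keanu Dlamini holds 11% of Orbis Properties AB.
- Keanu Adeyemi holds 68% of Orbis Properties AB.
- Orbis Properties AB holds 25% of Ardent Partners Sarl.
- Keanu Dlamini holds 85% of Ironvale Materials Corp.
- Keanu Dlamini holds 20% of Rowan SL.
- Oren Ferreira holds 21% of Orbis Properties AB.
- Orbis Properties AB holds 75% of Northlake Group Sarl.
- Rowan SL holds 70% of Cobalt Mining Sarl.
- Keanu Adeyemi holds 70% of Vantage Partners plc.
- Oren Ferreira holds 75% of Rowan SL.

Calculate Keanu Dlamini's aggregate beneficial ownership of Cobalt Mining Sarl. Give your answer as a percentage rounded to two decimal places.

Keanu Dlamini reaches Cobalt along 3 paths.
Via Rowan: 20% × 70% = 14%.
Via Rowan → Ardent: 20% × 75% × 30% = 4.5%.
Via Orbis → Ardent: 11% × 25% × 30% = 0.825%.
Total: 14% + 4.5% + 0.825% = 19.325%.
Rounded: 19.33%.

19.33%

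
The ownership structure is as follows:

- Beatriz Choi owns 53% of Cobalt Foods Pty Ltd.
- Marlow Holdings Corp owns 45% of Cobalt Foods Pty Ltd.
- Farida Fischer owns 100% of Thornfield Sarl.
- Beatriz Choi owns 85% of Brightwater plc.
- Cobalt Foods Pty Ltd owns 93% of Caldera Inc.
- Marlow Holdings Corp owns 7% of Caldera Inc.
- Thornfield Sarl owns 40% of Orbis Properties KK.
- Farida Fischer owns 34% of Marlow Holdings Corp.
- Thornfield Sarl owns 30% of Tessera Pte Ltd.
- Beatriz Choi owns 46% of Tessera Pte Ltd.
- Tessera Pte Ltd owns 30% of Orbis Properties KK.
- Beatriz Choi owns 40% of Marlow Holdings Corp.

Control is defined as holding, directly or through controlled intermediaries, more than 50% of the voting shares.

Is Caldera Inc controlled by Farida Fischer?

Farida holds 100% of Thornfield, so Farida controls Thornfield.
Neither Farida nor any entity Farida controls holds any voting interest in Caldera.
So Farida does not control Caldera.

No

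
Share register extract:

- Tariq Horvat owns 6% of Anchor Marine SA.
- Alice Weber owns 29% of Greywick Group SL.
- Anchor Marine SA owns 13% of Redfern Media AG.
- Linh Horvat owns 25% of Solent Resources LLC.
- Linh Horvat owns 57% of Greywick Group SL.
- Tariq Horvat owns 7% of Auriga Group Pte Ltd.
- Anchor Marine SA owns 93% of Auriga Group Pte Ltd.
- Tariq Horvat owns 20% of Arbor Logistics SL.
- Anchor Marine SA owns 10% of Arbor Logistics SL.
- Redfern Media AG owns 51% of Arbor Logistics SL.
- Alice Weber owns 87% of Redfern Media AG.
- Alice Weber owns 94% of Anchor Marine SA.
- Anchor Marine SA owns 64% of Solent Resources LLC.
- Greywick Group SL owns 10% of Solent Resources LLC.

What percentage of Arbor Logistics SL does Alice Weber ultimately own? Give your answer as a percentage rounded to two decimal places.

Alice reaches Arbor along 3 paths.
Via Anchor: 94% × 10% = 9.4%.
Via Anchor → Redfern: 94% × 13% × 51% = 6.2322%.
Via Redfern: 87% × 51% = 44.37%.
Total: 9.4% + 6.2322% + 44.37% = 60.0022%.
Rounded: 60.00%.

60.00%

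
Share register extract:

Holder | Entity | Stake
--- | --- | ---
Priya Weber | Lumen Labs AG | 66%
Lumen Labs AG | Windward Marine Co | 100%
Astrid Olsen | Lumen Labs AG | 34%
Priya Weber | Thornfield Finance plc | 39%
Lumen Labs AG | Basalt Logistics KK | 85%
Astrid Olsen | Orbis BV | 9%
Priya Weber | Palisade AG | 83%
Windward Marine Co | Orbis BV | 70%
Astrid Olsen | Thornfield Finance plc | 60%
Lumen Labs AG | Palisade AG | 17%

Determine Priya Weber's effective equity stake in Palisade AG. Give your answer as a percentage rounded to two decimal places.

Priya reaches Palisade along 2 paths.
Direct stake: 83% = 83%.
Via Lumen: 66% × 17% = 11.22%.
Total: 83% + 11.22% = 94.22%.

94.22%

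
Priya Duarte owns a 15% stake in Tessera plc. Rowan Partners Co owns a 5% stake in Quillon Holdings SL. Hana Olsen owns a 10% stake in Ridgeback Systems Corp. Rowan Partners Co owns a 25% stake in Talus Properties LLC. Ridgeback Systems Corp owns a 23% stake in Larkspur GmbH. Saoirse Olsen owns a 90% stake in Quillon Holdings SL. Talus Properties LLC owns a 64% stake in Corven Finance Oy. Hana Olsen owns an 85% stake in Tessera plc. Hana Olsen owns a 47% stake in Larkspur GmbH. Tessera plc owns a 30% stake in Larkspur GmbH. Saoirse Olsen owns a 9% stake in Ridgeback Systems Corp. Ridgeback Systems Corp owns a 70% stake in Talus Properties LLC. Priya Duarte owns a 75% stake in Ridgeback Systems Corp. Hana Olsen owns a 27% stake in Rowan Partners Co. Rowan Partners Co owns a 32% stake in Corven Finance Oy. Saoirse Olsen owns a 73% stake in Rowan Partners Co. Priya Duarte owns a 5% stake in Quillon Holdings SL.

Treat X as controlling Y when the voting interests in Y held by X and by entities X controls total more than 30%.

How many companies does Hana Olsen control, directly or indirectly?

Hana holds 85% of Tessera, so Hana controls Tessera.
Tessera and Hana together hold 30% + 47% = 77% of Larkspur, so Hana controls Larkspur.
No other company's threshold is met.
Hana controls 2 companies.

2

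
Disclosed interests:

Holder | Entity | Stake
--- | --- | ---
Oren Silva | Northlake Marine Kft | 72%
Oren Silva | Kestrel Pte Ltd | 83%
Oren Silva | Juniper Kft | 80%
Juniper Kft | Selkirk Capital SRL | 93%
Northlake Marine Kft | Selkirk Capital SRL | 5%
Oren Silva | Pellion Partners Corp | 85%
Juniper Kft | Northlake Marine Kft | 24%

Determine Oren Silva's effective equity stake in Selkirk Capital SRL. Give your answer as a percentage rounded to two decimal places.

Oren reaches Selkirk along 3 paths.
Via Juniper: 80% × 93% = 74.4%.
Via Northlake: 72% × 5% = 3.6%.
Via Juniper → Northlake: 80% × 24% × 5% = 0.96%.
Total: 74.4% + 3.6% + 0.96% = 78.96%.

78.96%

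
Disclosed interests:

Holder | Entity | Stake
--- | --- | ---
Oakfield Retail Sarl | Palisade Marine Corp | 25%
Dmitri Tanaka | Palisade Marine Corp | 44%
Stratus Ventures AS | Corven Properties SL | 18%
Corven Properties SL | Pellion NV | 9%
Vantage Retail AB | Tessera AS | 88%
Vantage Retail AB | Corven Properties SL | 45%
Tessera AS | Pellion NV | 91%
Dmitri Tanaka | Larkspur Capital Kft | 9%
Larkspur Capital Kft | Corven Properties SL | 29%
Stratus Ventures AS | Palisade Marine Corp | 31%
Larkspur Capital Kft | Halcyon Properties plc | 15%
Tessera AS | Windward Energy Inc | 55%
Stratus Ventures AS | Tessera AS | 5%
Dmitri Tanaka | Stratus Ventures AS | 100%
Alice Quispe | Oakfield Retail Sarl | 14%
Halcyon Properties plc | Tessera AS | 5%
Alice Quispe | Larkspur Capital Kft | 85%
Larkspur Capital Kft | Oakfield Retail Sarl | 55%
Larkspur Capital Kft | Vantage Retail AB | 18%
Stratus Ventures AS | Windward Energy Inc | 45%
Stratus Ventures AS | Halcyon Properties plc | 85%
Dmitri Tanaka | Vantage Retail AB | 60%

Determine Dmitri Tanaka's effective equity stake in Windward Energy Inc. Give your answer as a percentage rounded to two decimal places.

Dmitri reaches Windward along 6 paths.
Via Larkspur → Halcyon → Tessera: 9% × 15% × 5% × 55% = 0.037125%.
Via Stratus → Halcyon → Tessera: 100% × 85% × 5% × 55% = 2.3375%.
Via Vantage → Tessera: 60% × 88% × 55% = 29.04%.
Via Larkspur → Vantage → Tessera: 9% × 18% × 88% × 55% = 0.78408%.
Via Stratus → Tessera: 100% × 5% × 55% = 2.75%.
Via Stratus: 100% × 45% = 45%.
Total: 0.037125% + 2.3375% + 29.04% + 0.78408% + 2.75% + 45% = 79.948705%.
Rounded: 79.95%.

79.95%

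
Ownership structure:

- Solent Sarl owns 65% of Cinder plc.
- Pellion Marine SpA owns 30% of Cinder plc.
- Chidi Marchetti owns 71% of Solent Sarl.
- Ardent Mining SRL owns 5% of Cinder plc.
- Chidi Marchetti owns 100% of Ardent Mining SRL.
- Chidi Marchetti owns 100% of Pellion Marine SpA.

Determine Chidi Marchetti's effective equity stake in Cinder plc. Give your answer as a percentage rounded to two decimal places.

Chidi reaches Cinder along 3 paths.
Via Pellion: 100% × 30% = 30%.
Via Solent: 71% × 65% = 46.15%.
Via Ardent: 100% × 5% = 5%.
Total: 30% + 46.15% + 5% = 81.15%.

81.15%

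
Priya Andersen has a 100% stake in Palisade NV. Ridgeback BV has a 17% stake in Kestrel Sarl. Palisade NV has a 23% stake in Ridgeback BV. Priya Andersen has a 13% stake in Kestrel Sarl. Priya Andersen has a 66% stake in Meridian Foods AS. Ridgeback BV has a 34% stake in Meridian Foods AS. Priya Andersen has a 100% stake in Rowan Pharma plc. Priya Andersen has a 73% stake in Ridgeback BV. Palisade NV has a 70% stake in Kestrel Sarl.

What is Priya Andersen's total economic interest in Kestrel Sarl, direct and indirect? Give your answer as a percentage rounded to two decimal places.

99.32%

Priya reaches Kestrel along 4 paths.
Via Palisade: 100% × 70% = 70%.
Direct stake: 13% = 13%.
Via Ridgeback: 73% × 17% = 12.41%.
Via Palisade → Ridgeback: 100% × 23% × 17% = 3.91%.
Total: 70% + 13% + 12.41% + 3.91% = 99.32%.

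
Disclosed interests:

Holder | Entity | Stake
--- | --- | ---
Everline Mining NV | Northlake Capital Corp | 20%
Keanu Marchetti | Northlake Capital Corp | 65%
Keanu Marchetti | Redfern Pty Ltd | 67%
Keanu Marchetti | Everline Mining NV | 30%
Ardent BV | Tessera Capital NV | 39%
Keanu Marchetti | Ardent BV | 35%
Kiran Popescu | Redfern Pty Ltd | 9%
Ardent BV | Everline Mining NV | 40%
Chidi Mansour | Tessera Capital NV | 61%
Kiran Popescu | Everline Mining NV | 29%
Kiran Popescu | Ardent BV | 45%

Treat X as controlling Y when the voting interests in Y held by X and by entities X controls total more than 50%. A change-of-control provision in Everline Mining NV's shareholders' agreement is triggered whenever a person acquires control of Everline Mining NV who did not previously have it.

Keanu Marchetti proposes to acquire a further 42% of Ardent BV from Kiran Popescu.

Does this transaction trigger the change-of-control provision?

Yes

The purchase adds only to Keanu's holdings (Kiran's stake shrinks), so Keanu is the only person who could newly come to control Everline.
Keanu holds 67% of Redfern, so Keanu controls Redfern.
Keanu holds 65% of Northlake, so Keanu controls Northlake.
In Everline, Keanu's side holds only 30%, not > 50%.
So before the transaction, Keanu does not control Everline.
After the purchase, Keanu's direct stake in Ardent rises to 35% + 42% = 77%, and Kiran's stake falls to 3%.
Keanu holds 77% of Ardent, so Keanu controls Ardent.
Ardent and Keanu together hold 40% + 30% = 70% of Everline, so Keanu controls Everline.
Keanu did not control Everline before and does after, so the clause is triggered.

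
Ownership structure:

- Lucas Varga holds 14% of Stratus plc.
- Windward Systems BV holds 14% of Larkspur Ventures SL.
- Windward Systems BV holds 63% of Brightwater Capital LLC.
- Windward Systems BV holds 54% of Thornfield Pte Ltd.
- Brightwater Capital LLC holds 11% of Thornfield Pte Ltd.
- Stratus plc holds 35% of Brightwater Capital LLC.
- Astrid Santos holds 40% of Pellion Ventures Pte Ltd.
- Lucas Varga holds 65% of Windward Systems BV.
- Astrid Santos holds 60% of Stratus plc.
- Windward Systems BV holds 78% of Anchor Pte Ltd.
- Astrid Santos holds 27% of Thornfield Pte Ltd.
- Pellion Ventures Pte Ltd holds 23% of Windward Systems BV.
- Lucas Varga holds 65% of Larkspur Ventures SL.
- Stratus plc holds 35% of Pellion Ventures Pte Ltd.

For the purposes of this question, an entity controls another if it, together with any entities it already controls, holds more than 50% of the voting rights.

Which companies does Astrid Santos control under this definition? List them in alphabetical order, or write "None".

Pellion Ventures Pte Ltd, Stratus plc

Astrid holds 60% of Stratus, so Astrid controls Stratus.
Astrid and Stratus together hold 40% + 35% = 75% of Pellion, so Astrid controls Pellion.
No other company's threshold is met.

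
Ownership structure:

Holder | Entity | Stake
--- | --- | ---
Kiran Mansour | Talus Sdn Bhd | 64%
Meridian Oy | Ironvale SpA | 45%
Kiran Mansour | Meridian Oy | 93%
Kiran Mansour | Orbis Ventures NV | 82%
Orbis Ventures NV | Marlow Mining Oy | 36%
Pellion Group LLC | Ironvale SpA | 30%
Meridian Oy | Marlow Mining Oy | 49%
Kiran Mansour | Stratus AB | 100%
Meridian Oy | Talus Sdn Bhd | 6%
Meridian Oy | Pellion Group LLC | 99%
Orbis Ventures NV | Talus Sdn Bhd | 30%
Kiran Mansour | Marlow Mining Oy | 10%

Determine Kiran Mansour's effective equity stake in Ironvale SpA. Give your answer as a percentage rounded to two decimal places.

69.47%

Kiran reaches Ironvale along 2 paths.
Via Meridian → Pellion: 93% × 99% × 30% = 27.621%.
Via Meridian: 93% × 45% = 41.85%.
Total: 27.621% + 41.85% = 69.471%.
Rounded: 69.47%.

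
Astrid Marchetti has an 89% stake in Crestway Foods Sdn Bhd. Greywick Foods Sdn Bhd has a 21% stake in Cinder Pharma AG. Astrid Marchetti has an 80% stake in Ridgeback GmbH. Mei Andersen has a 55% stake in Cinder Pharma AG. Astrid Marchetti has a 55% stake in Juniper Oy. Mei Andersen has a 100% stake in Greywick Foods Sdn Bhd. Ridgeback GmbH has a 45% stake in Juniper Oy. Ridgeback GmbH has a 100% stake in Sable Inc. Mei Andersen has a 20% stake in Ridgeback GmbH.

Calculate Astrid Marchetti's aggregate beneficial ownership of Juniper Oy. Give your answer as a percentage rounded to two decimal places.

Astrid reaches Juniper along 2 paths.
Via Ridgeback: 80% × 45% = 36%.
Direct stake: 55% = 55%.
Total: 36% + 55% = 91%.
Rounded: 91.00%.

91.00%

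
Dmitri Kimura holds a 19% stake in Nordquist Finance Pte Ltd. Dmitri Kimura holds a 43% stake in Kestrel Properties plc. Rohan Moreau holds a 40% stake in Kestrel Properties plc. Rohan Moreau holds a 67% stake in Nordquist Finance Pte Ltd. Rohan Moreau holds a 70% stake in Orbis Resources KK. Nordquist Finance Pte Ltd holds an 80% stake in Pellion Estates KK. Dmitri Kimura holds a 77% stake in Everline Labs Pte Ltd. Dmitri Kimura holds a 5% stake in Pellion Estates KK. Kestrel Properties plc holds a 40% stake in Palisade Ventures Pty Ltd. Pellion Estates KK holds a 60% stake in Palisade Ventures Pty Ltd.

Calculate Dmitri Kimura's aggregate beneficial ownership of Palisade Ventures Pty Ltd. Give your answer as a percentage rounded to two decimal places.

29.32%

Dmitri reaches Palisade along 3 paths.
Via Pellion: 5% × 60% = 3%.
Via Nordquist → Pellion: 19% × 80% × 60% = 9.12%.
Via Kestrel: 43% × 40% = 17.2%.
Total: 3% + 9.12% + 17.2% = 29.32%.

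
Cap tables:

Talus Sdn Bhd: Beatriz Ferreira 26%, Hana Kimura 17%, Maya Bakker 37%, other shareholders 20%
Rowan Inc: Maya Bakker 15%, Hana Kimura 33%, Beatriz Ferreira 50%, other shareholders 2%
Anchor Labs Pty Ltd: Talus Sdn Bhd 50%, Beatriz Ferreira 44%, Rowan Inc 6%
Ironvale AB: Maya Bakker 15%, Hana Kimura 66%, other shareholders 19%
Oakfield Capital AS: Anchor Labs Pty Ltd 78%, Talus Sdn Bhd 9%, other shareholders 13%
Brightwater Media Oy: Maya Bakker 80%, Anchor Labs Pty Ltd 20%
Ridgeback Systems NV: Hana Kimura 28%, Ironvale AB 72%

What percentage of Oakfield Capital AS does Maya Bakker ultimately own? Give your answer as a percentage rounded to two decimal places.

Maya reaches Oakfield along 3 paths.
Via Talus → Anchor: 37% × 50% × 78% = 14.43%.
Via Rowan → Anchor: 15% × 6% × 78% = 0.702%.
Via Talus: 37% × 9% = 3.33%.
Total: 14.43% + 0.702% + 3.33% = 18.462%.
Rounded: 18.46%.

18.46%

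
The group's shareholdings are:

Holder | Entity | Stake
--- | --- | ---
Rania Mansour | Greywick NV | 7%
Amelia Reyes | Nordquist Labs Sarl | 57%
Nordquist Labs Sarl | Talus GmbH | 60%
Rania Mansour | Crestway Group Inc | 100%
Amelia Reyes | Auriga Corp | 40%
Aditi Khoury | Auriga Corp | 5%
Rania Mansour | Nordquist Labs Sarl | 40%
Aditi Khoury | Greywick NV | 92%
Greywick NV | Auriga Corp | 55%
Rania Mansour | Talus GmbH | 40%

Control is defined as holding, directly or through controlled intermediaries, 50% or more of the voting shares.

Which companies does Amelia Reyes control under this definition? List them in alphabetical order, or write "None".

Amelia holds 57% of Nordquist, so Amelia controls Nordquist.
Nordquist holds 60% of Talus, so Amelia controls Talus.
No other company's threshold is met.

Nordquist Labs Sarl, Talus GmbH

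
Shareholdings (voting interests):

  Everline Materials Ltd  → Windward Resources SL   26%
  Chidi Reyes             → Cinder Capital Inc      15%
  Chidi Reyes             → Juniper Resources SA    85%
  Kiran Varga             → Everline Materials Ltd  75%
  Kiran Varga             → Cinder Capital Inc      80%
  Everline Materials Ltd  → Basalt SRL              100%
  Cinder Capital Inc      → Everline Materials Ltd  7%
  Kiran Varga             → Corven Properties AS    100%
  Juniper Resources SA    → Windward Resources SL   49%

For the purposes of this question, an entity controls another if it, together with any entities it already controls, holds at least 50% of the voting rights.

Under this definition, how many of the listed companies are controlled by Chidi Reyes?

Chidi holds 85% of Juniper, so Chidi controls Juniper.
No other company's threshold is met.
Chidi controls 1 company.

1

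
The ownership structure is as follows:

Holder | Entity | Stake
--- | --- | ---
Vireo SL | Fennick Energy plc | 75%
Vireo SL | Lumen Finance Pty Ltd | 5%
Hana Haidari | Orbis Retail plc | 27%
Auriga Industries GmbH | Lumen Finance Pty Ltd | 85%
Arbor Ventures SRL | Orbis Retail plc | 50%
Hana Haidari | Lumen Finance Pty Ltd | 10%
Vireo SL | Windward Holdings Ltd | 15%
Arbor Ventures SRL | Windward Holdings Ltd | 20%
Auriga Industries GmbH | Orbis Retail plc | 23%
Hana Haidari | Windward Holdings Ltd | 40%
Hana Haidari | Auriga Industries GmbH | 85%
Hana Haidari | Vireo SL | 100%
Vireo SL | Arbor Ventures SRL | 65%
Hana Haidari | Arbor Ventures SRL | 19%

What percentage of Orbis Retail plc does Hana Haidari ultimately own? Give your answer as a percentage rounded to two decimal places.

88.55%

Hana reaches Orbis along 4 paths.
Via Vireo → Arbor: 100% × 65% × 50% = 32.5%.
Via Arbor: 19% × 50% = 9.5%.
Direct stake: 27% = 27%.
Via Auriga: 85% × 23% = 19.55%.
Total: 32.5% + 9.5% + 27% + 19.55% = 88.55%.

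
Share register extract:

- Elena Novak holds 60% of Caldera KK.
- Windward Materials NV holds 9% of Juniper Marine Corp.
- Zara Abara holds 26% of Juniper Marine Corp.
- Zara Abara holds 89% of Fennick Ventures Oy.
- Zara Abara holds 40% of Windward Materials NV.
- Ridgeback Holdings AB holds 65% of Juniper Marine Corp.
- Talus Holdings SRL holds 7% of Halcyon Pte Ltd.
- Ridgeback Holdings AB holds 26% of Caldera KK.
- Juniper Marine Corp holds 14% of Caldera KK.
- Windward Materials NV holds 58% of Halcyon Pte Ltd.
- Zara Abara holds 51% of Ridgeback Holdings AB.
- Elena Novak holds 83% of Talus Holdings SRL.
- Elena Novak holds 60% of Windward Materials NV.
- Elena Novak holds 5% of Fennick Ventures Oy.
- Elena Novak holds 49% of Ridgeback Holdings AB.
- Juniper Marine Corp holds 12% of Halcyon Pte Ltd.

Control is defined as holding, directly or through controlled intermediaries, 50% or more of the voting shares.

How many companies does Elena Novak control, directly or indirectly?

4

Elena holds 60% of Windward, so Elena controls Windward.
Elena holds 83% of Talus, so Elena controls Talus.
Elena holds 60% of Caldera, so Elena controls Caldera.
Windward and Talus together hold 58% + 7% = 65% of Halcyon, so Elena controls Halcyon.
No other company's threshold is met.
Elena controls 4 companies.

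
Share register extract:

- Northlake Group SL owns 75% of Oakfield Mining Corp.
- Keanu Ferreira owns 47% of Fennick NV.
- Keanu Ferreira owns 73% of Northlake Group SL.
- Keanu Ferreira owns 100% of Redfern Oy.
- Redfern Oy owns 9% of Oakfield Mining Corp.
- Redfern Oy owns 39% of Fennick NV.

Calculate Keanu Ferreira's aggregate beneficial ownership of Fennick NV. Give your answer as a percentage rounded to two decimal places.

86.00%

Keanu reaches Fennick along 2 paths.
Direct stake: 47% = 47%.
Via Redfern: 100% × 39% = 39%.
Total: 47% + 39% = 86%.
Rounded: 86.00%.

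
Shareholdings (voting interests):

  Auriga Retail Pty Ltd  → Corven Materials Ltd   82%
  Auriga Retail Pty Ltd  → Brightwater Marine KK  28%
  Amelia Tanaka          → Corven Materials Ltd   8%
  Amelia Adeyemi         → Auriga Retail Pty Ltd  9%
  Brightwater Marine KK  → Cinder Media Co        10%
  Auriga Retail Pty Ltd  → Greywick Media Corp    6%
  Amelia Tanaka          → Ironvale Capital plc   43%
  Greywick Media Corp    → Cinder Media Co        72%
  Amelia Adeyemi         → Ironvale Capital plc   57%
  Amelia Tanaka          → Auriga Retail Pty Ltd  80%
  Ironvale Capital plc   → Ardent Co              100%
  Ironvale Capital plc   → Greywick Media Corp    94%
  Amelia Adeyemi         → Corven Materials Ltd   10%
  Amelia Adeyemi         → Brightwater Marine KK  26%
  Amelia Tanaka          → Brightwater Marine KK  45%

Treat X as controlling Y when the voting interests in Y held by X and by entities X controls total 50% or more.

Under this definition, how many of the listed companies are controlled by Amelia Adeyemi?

Amelia Adeyemi holds 57% of Ironvale, so Amelia Adeyemi controls Ironvale.
Ironvale holds 94% of Greywick, so Amelia Adeyemi controls Greywick.
Greywick holds 72% of Cinder, so Amelia Adeyemi controls Cinder.
Ironvale holds 100% of Ardent, so Amelia Adeyemi controls Ardent.
No other company's threshold is met.
Amelia Adeyemi controls 4 companies.

4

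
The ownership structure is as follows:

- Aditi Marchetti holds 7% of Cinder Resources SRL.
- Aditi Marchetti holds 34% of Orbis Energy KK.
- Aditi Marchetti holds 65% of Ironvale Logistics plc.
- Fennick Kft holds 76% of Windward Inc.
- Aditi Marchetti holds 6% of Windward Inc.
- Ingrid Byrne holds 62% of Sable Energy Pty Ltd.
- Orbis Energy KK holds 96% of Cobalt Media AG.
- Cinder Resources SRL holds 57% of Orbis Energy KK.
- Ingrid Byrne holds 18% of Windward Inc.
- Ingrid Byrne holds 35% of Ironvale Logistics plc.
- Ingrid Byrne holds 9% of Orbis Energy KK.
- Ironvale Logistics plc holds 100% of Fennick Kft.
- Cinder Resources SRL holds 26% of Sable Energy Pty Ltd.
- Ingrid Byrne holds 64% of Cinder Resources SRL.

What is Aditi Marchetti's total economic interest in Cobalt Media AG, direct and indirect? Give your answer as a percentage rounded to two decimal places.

36.47%

Aditi reaches Cobalt along 2 paths.
Via Cinder → Orbis: 7% × 57% × 96% = 3.8304%.
Via Orbis: 34% × 96% = 32.64%.
Total: 3.8304% + 32.64% = 36.4704%.
Rounded: 36.47%.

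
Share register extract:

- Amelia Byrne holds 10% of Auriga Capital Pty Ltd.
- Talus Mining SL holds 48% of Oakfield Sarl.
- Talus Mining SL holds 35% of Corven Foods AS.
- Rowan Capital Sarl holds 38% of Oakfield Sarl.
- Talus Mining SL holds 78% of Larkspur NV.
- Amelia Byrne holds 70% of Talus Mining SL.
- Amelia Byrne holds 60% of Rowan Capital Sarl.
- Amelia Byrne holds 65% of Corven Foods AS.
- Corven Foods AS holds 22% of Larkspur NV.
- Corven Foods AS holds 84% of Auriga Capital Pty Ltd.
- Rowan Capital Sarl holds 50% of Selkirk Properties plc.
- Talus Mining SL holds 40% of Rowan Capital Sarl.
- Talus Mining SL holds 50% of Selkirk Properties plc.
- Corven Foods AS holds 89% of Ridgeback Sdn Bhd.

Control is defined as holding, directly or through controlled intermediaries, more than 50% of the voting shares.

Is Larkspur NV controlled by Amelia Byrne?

Amelia holds 70% of Talus, so Amelia controls Talus.
Amelia and Talus together hold 65% + 35% = 100% of Corven, so Amelia controls Corven.
Talus and Corven together hold 78% + 22% = 100% of Larkspur, so Amelia controls Larkspur.

Yes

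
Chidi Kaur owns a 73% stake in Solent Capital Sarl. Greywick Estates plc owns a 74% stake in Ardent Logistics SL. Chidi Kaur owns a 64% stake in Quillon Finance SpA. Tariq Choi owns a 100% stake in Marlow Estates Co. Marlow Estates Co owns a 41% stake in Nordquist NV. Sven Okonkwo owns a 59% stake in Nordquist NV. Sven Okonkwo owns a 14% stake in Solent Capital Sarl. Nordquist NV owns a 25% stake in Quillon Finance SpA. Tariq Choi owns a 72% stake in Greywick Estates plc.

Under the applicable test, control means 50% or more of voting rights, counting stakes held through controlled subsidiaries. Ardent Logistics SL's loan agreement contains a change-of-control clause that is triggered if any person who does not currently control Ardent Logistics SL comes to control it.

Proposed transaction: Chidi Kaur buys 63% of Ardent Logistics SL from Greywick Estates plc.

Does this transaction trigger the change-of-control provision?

The purchase adds only to Chidi's holdings (Greywick's stake shrinks), so Chidi is the only person who could newly come to control Ardent.
Chidi holds 64% of Quillon, so Chidi controls Quillon.
Chidi holds 73% of Solent, so Chidi controls Solent.
Neither Chidi nor any entity Chidi controls holds any voting interest in Ardent.
So before the transaction, Chidi does not control Ardent.
After the purchase, Chidi holds 63% of Ardent directly, and Greywick's stake falls to 11%.
Chidi holds 63% of Ardent, so Chidi controls Ardent.
Chidi did not control Ardent before and does after, so the clause is triggered.

Yes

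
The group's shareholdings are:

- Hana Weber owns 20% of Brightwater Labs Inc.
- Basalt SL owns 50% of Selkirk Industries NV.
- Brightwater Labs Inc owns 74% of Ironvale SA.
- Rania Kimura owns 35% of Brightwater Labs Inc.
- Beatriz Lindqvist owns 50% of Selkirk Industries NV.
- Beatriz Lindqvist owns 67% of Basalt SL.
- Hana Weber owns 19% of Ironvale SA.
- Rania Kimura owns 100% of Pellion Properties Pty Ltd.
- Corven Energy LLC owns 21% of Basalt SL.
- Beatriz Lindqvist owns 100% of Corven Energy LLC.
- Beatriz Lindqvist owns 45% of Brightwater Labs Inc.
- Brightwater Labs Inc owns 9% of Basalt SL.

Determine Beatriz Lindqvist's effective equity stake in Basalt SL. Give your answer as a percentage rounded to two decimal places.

92.05%

Beatriz reaches Basalt along 3 paths.
Direct stake: 67% = 67%.
Via Corven: 100% × 21% = 21%.
Via Brightwater: 45% × 9% = 4.05%.
Total: 67% + 21% + 4.05% = 92.05%.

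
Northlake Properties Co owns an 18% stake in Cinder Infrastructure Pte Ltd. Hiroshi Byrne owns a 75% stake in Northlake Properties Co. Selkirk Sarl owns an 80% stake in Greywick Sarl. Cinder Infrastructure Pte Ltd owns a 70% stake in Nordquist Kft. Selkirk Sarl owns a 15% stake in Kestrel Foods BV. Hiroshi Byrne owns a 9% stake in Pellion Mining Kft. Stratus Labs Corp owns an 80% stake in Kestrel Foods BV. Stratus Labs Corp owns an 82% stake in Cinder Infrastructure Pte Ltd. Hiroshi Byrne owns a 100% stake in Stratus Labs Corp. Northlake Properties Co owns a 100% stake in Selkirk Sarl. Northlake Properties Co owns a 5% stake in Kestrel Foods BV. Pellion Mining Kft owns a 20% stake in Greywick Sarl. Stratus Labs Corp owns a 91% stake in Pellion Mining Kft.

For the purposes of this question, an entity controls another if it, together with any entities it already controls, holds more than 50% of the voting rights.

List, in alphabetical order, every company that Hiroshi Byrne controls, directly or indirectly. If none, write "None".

Cinder Infrastructure Pte Ltd, Greywick Sarl, Kestrel Foods BV, Nordquist Kft, Northlake Properties Co, Pellion Mining Kft, Selkirk Sarl, Stratus Labs Corp

Hiroshi holds 75% of Northlake, so Hiroshi controls Northlake.
Hiroshi holds 100% of Stratus, so Hiroshi controls Stratus.
Northlake holds 100% of Selkirk, so Hiroshi controls Selkirk.
Northlake and Stratus together hold 18% + 82% = 100% of Cinder, so Hiroshi controls Cinder.
Hiroshi and Stratus together hold 9% + 91% = 100% of Pellion, so Hiroshi controls Pellion.
Cinder holds 70% of Nordquist, so Hiroshi controls Nordquist.
Selkirk and Pellion together hold 80% + 20% = 100% of Greywick, so Hiroshi controls Greywick.
Stratus and Northlake and Selkirk together hold 80% + 5% + 15% = 100% of Kestrel, so Hiroshi controls Kestrel.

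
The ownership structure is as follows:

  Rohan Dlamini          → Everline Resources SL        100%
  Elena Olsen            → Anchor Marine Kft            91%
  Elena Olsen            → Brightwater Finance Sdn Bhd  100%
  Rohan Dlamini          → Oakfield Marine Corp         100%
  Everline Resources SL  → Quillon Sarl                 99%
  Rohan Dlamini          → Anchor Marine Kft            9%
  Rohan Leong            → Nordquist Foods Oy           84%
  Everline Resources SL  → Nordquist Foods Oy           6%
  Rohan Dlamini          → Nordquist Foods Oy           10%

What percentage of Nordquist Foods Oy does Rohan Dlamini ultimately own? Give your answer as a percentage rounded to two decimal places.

16.00%

Rohan Dlamini reaches Nordquist along 2 paths.
Direct stake: 10% = 10%.
Via Everline: 100% × 6% = 6%.
Total: 10% + 6% = 16%.
Rounded: 16.00%.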